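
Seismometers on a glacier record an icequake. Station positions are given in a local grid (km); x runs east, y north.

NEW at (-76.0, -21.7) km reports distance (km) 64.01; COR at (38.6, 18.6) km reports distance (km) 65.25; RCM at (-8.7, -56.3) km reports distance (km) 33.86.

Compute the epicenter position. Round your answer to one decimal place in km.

Circle about each station: (x + 76.0)² + (y + 21.7)² = 64.01²; (x − 38.6)² + (y − 18.6)² = 65.25²; (x + 8.7)² + (y + 56.3)² = 33.86².
Subtracting the NEW equation from the COR and RCM equations removes the quadratic terms:
229.2 x + 80.6 y = -4571.25
134.6 x − 69.2 y = -50.73
Solving the 2×2 system: x ≈ -12.0, y ≈ -22.6 km.

-12.0 km east, -22.6 km north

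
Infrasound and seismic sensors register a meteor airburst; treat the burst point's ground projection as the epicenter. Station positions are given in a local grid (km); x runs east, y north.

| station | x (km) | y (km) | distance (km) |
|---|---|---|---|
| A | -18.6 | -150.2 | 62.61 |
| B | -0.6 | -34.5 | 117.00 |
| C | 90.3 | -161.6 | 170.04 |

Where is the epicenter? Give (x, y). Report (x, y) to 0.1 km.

-75.6 km east, -124.3 km north

Circle about each station: (x + 18.6)² + (y + 150.2)² = 62.61²; (x + 0.6)² + (y + 34.5)² = 117.00²; (x − 90.3)² + (y + 161.6)² = 170.04².
Subtracting the A equation from the B and C equations removes the quadratic terms:
36.0 x + 231.4 y = -31484.38
217.8 x − 22.8 y = -13630.94
Solving the 2×2 system: x ≈ -75.6, y ≈ -124.3 km.
Check against A (with the unrounded x, y): √((x + 18.6)²+(y + 150.2)²) = 62.61 ≈ 62.61 km. ✓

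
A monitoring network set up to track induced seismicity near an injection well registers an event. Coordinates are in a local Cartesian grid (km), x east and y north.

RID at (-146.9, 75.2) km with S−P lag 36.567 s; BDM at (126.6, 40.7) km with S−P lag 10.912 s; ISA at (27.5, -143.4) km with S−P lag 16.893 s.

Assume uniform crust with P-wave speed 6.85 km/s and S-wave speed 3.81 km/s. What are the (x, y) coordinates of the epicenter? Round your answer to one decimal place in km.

x ≈ 140.1 km, y ≈ -52.0 km

Distance from S−P lag: d = Δt · v_P v_S / (v_P − v_S) = Δt · (6.85·3.81)/(6.85−3.81) ≈ 8.5850·Δt.
So d_RID = 313.93, d_BDM = 93.68, d_ISA = 145.03 km.
Circle about each station: (x + 146.9)² + (y − 75.2)² = 313.93²; (x − 126.6)² + (y − 40.7)² = 93.68²; (x − 27.5)² + (y + 143.4)² = 145.03².
Subtracting the RID equation from the BDM and ISA equations removes the quadratic terms:
547.0 x − 69.0 y = 80225.50
348.8 x − 437.2 y = 71603.50
Solving the 2×2 system: x ≈ 140.1, y ≈ -52.0 km.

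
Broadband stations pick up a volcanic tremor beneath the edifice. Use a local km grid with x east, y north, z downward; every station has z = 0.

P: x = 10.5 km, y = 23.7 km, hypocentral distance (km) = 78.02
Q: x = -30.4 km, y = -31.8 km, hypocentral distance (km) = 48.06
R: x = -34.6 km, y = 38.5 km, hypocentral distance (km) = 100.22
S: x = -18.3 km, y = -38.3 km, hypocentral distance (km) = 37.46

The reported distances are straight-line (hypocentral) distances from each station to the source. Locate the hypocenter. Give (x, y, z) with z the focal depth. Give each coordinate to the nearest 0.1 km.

(5.4, -49.4, 26.8)

Each station gives a sphere (x−x_i)² + (y−y_i)² + z² = d_i² (stations at z=0).
Subtracting the P sphere from Q and R: z² cancels, leaving linear equations in x and y:
-81.8 x − 111.0 y = 5040.82
-90.2 x + 29.6 y = -1949.46
Solving: x ≈ 5.403, y ≈ -49.395 km (keep extra digits for the depth step; rounded: 5.4, -49.4).
Then from the P sphere: z² = 78.02² − (x − 10.5)² − (y − 23.7)² with x = 5.403, y = -49.395, so z ≈ 26.800 ≈ 26.8 km.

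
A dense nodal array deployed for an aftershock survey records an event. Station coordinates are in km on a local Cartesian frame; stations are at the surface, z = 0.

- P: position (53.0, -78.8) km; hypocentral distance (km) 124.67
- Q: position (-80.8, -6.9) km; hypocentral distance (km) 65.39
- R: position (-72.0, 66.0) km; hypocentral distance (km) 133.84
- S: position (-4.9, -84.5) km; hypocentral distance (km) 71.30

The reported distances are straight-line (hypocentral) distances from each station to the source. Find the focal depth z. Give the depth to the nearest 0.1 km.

27.1 km

Each station gives a sphere (x−x_i)² + (y−y_i)² + z² = d_i² (stations at z=0).
Subtracting the P sphere from Q and R: z² cancels, leaving linear equations in x and y:
-267.6 x + 143.8 y = 8824.57
-250.0 x + 289.6 y = -1848.98
Solving: x ≈ -67.911, y ≈ -65.009 km (keep extra digits for the depth step; rounded: -67.9, -65.0).
Then from the P sphere: z² = 124.67² − (x − 53.0)² − (y + 78.8)² with x = -67.911, y = -65.009, so z ≈ 27.073 ≈ 27.1 km.
Check against S (with the unrounded solution): distance 71.30 ≈ 71.30 km. ✓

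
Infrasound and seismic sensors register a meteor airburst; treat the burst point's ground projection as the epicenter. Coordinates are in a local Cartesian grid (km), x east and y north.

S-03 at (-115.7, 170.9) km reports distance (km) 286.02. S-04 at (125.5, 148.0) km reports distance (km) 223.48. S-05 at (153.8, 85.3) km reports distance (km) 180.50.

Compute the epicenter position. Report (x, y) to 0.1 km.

x ≈ 49.9 km, y ≈ -62.3 km

Circle about each station: (x + 115.7)² + (y − 170.9)² = 286.02²; (x − 125.5)² + (y − 148.0)² = 223.48²; (x − 153.8)² + (y − 85.3)² = 180.50².
Subtracting pairs of circle equations eliminates x²+y² and gives linear equations (the radical axes):
482.4 x − 45.8 y = 26925.08
539.0 x − 171.2 y = 37564.42
Solving the 2×2 system: x ≈ 49.9, y ≈ -62.3 km.
Check against S-03 (with the unrounded x, y): √((x + 115.7)²+(y − 170.9)²) = 286.03 ≈ 286.02 km. ✓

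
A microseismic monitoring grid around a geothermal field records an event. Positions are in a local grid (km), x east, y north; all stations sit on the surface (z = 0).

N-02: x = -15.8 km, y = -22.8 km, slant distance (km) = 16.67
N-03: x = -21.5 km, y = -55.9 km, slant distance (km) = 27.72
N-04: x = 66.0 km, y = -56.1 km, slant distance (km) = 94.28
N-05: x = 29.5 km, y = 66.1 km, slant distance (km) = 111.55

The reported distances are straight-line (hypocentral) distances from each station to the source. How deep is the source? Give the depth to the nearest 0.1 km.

z ≈ 11.9 km

Each station gives a sphere (x−x_i)² + (y−y_i)² + z² = d_i² (stations at z=0).
Subtracting the N-02 sphere from N-03 and N-04: z² cancels, leaving linear equations in x and y:
-11.4 x − 66.2 y = 2327.07
163.6 x − 66.6 y = -1877.10
Solving: x ≈ -24.095, y ≈ -31.003 km (keep extra digits for the depth step; rounded: -24.1, -31.0).
Then from the N-02 sphere: z² = 16.67² − (x + 15.8)² − (y + 22.8)² with x = -24.095, y = -31.003, so z ≈ 11.908 ≈ 11.9 km.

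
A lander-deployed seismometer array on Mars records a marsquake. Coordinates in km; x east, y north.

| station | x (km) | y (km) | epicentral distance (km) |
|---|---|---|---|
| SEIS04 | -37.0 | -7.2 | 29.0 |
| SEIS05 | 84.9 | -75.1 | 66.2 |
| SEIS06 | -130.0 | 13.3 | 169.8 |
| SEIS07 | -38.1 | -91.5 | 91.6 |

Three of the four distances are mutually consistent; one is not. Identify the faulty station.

SEIS04

Solve using three stations at a time. Using SEIS05, SEIS06, SEIS07 (subtract circle equations pairwise → linear system) gives (x, y) ≈ (33.1, -33.9).
Distances from that point to each station vs reported:
  SEIS04: calculated 75.0 vs reported 29.0 → residual 46.0 km
  SEIS05: calculated 66.2 vs reported 66.2 → residual 0.0 km
  SEIS06: calculated 169.8 vs reported 169.8 → residual 0.0 km
  SEIS07: calculated 91.6 vs reported 91.6 → residual 0.0 km
SEIS05, SEIS06, SEIS07 are mutually consistent (residuals ≈ 0); SEIS04 is off by 46.0 km.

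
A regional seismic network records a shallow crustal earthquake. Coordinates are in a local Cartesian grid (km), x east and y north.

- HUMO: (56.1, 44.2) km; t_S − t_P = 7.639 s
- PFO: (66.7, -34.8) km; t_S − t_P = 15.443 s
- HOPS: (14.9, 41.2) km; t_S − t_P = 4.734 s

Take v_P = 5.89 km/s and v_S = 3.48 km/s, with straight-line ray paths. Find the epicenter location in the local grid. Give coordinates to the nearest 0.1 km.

(1.3, 79.1)

Distance from S−P lag: d = Δt · v_P v_S / (v_P − v_S) = Δt · (5.89·3.48)/(5.89−3.48) ≈ 8.5051·Δt.
So d_HUMO = 64.97, d_PFO = 131.34, d_HOPS = 40.26 km.
Circle about each station: (x − 56.1)² + (y − 44.2)² = 64.97²; (x − 66.7)² + (y + 34.8)² = 131.34²; (x − 14.9)² + (y − 41.2)² = 40.26².
Subtracting pairs of circle equations eliminates x²+y² and gives linear equations (the radical axes):
21.2 x − 158.0 y = -12470.01
-82.4 x − 6.0 y = -581.17
Solving the 2×2 system: x ≈ 1.3, y ≈ 79.1 km.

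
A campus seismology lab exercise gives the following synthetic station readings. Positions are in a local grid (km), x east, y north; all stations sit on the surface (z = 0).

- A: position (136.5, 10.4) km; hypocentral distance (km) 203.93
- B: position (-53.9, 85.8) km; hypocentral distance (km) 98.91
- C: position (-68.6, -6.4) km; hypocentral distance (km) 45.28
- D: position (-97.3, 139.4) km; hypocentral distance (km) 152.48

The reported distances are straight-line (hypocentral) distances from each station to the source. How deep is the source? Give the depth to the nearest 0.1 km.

Each station gives a sphere (x−x_i)² + (y−y_i)² + z² = d_i² (stations at z=0).
Subtracting the A sphere from B and C: z² cancels, leaving linear equations in x and y:
-380.8 x + 150.8 y = 23330.70
-410.2 x − 33.6 y = 25543.68
Solving: x ≈ -62.099, y ≈ -2.100 km (keep extra digits for the depth step; rounded: -62.1, -2.1).
Then from the A sphere: z² = 203.93² − (x − 136.5)² − (y − 10.4)² with x = -62.099, y = -2.100, so z ≈ 44.605 ≈ 44.6 km.
Check against D (with the unrounded solution): distance 152.48 ≈ 152.48 km. ✓

depth ≈ 44.6 km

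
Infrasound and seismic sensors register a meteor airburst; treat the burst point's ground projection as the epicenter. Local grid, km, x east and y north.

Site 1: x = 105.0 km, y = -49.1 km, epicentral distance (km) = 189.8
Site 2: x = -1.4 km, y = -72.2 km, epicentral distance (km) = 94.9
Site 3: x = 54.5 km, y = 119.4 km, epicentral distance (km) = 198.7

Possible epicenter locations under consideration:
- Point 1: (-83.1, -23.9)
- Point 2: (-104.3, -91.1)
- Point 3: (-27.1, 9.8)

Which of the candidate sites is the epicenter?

For each candidate, compare |candidate − station| to the reported distance:
Point 1: residuals Site 1 0.0, Site 2 0.0, Site 3 0.0 → max 0.0 km
Point 2: residuals Site 1 23.7, Site 2 9.7, Site 3 65.0 → max 65.0 km
Point 3: residuals Site 1 45.2, Site 2 9.0, Site 3 62.1 → max 62.1 km
Only Point 1 has all residuals ≈ 0.

Point 1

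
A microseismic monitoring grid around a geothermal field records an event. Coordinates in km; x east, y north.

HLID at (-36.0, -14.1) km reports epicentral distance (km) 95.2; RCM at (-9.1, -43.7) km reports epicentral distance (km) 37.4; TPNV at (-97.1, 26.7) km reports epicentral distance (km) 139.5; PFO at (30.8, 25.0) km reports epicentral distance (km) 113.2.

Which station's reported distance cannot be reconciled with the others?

Solve using three stations at a time. Using RCM, TPNV, PFO (subtract circle equations pairwise → linear system) gives (x, y) ≈ (-8.6, -81.1).
Distances from that point to each station vs reported:
  HLID: calculated 72.4 vs reported 95.2 → residual 22.8 km
  RCM: calculated 37.4 vs reported 37.4 → residual 0.0 km
  TPNV: calculated 139.5 vs reported 139.5 → residual 0.0 km
  PFO: calculated 113.2 vs reported 113.2 → residual 0.0 km
RCM, TPNV, PFO are mutually consistent (residuals ≈ 0); HLID is off by 22.8 km.

HLID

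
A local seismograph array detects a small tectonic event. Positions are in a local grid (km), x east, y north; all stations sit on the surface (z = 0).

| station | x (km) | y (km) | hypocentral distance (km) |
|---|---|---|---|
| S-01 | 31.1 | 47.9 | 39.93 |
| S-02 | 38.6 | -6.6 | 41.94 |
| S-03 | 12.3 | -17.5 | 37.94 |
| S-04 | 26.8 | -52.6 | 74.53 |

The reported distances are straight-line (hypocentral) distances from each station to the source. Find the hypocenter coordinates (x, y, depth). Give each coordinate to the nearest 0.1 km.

Each station gives a sphere (x−x_i)² + (y−y_i)² + z² = d_i² (stations at z=0).
Subtracting the S-01 sphere from S-02 and S-03: z² cancels, leaving linear equations in x and y:
15.0 x − 109.0 y = -1892.66
-37.6 x − 130.8 y = -2649.12
Solving: x ≈ 6.797, y ≈ 18.299 km (keep extra digits for the depth step; rounded: 6.8, 18.3).
Then from the S-01 sphere: z² = 39.93² − (x − 31.1)² − (y − 47.9)² with x = 6.797, y = 18.299, so z ≈ 11.294 ≈ 11.3 km.

(6.8, 18.3, 11.3)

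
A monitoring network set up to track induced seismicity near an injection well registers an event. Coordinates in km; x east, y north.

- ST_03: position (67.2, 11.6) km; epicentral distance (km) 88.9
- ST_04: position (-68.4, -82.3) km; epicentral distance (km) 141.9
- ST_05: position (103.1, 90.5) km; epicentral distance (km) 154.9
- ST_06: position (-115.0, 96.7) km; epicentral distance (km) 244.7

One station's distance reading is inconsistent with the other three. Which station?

Solve using three stations at a time. Using ST_04, ST_05, ST_06 (subtract circle equations pairwise → linear system) gives (x, y) ≈ (71.9, -61.2).
Distances from that point to each station vs reported:
  ST_03: calculated 73.0 vs reported 88.9 → residual 15.9 km
  ST_04: calculated 141.9 vs reported 141.9 → residual 0.0 km
  ST_05: calculated 154.9 vs reported 154.9 → residual 0.0 km
  ST_06: calculated 244.7 vs reported 244.7 → residual 0.0 km
ST_04, ST_05, ST_06 are mutually consistent (residuals ≈ 0); ST_03 is off by 15.9 km.

ST_03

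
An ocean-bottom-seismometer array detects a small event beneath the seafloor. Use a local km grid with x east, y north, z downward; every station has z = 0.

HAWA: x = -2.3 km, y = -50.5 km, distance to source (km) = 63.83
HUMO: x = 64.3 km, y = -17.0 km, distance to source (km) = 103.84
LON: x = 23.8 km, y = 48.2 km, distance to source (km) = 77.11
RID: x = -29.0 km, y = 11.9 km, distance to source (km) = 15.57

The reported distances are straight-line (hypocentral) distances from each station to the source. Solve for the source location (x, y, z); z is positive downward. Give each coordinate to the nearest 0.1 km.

Each station gives a sphere (x−x_i)² + (y−y_i)² + z² = d_i² (stations at z=0).
Subtracting the HAWA sphere from HUMO and LON: z² cancels, leaving linear equations in x and y:
133.2 x + 67.0 y = -4840.53
52.2 x + 197.4 y = -1537.54
Solving: x ≈ -37.397, y ≈ 2.100 km (keep extra digits for the depth step; rounded: -37.4, 2.1).
Then from the HAWA sphere: z² = 63.83² − (x + 2.3)² − (y + 50.5)² with x = -37.397, y = 2.100, so z ≈ 8.701 ≈ 8.7 km.
Check against RID (with the unrounded solution): distance 15.56 ≈ 15.57 km. ✓

(-37.4, 2.1, 8.7)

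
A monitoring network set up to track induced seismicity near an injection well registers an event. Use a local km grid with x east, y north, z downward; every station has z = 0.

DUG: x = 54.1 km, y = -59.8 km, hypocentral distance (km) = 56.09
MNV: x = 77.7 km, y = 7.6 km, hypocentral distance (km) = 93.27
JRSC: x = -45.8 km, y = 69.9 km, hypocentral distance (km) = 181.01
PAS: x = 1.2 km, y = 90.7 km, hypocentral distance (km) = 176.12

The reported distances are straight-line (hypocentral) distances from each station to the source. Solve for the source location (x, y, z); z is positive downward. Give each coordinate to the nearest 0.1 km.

(60.8, -65.5, 55.4)

Each station gives a sphere (x−x_i)² + (y−y_i)² + z² = d_i² (stations at z=0).
Subtracting the DUG sphere from MNV and JRSC: z² cancels, leaving linear equations in x and y:
47.2 x + 134.8 y = -5961.00
-199.8 x + 259.4 y = -29137.73
Solving: x ≈ 60.788, y ≈ -65.506 km (keep extra digits for the depth step; rounded: 60.8, -65.5).
Then from the DUG sphere: z² = 56.09² − (x − 54.1)² − (y + 59.8)² with x = 60.788, y = -65.506, so z ≈ 55.397 ≈ 55.4 km.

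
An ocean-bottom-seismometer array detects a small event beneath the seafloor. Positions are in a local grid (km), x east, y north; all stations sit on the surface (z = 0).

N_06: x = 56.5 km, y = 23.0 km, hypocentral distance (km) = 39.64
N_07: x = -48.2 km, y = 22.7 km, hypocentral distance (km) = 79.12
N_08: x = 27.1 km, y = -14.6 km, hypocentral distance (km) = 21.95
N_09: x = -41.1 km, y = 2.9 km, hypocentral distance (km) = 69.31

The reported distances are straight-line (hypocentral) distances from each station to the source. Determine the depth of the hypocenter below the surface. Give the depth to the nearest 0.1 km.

Each station gives a sphere (x−x_i)² + (y−y_i)² + z² = d_i² (stations at z=0).
Subtracting the N_06 sphere from N_07 and N_08: z² cancels, leaving linear equations in x and y:
-209.4 x − 0.6 y = -5571.36
-58.8 x − 75.2 y = -1684.15
Solving: x ≈ 26.602, y ≈ 1.595 km (keep extra digits for the depth step; rounded: 26.6, 1.6).
Then from the N_06 sphere: z² = 39.64² − (x − 56.5)² − (y − 23.0)² with x = 26.602, y = 1.595, so z ≈ 14.808 ≈ 14.8 km.
Check against N_09 (with the unrounded solution): distance 69.31 ≈ 69.31 km. ✓

z ≈ 14.8 km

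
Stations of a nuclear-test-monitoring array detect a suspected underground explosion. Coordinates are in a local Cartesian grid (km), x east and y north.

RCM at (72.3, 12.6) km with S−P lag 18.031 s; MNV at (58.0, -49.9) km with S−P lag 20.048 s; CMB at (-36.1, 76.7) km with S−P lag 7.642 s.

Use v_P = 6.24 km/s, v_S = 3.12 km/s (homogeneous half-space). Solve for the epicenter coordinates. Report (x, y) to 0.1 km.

x ≈ -39.0 km, y ≈ 29.1 km

Distance from S−P lag: d = Δt · v_P v_S / (v_P − v_S) = Δt · (6.24·3.12)/(6.24−3.12) ≈ 6.2400·Δt.
So d_RCM = 112.51, d_MNV = 125.10, d_CMB = 47.69 km.
Circle about each station: (x − 72.3)² + (y − 12.6)² = 112.51²; (x − 58.0)² + (y + 49.9)² = 125.10²; (x + 36.1)² + (y − 76.7)² = 47.69².
Subtracting the RCM equation from the MNV and CMB equations removes the quadratic terms:
-28.6 x − 125.0 y = -2523.55
-216.8 x + 128.2 y = 12184.21
Solving the 2×2 system: x ≈ -39.0, y ≈ 29.1 km.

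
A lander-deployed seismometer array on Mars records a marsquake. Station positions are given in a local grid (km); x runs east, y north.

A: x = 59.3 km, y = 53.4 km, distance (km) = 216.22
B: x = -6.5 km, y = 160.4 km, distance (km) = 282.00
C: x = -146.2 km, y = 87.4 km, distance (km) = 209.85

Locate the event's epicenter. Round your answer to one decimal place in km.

-80.2 km east, -111.8 km north

Circle about each station: (x − 59.3)² + (y − 53.4)² = 216.22²; (x + 6.5)² + (y − 160.4)² = 282.00²; (x + 146.2)² + (y − 87.4)² = 209.85².
Subtracting the A equation from the B and C equations removes the quadratic terms:
-131.6 x + 214.0 y = -13370.55
-411.0 x + 68.0 y = 25359.22
Solving the 2×2 system: x ≈ -80.2, y ≈ -111.8 km.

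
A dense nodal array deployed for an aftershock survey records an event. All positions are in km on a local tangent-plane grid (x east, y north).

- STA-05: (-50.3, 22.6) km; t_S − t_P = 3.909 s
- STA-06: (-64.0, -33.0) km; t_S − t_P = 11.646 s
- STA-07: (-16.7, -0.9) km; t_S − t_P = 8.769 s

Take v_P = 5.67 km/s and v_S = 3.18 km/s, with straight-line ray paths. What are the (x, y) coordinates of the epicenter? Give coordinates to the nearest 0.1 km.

-53.7 km east, 50.7 km north

Distance from S−P lag: d = Δt · v_P v_S / (v_P − v_S) = Δt · (5.67·3.18)/(5.67−3.18) ≈ 7.2412·Δt.
So d_STA-05 = 28.31, d_STA-06 = 84.33, d_STA-07 = 63.50 km.
Circle about each station: (x + 50.3)² + (y − 22.6)² = 28.31²; (x + 64.0)² + (y + 33.0)² = 84.33²; (x + 16.7)² + (y + 0.9)² = 63.50².
Subtracting pairs of circle equations eliminates x²+y² and gives linear equations (the radical axes):
-27.4 x − 111.2 y = -4165.94
67.2 x − 47.0 y = -5991.94
Solving the 2×2 system: x ≈ -53.7, y ≈ 50.7 km.
Check against STA-05 (with the unrounded x, y): √((x + 50.3)²+(y − 22.6)²) = 28.30 ≈ 28.31 km. ✓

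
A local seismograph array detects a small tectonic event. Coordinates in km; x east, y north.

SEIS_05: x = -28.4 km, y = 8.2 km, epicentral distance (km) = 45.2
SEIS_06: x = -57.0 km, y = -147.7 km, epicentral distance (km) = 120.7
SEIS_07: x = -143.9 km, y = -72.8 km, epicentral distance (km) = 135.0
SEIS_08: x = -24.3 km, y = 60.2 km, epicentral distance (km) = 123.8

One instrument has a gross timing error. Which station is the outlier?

Solve using three stations at a time. Using SEIS_05, SEIS_06, SEIS_07 (subtract circle equations pairwise → linear system) gives (x, y) ≈ (-14.4, -34.8).
Distances from that point to each station vs reported:
  SEIS_05: calculated 45.2 vs reported 45.2 → residual 0.0 km
  SEIS_06: calculated 120.7 vs reported 120.7 → residual 0.0 km
  SEIS_07: calculated 135.0 vs reported 135.0 → residual 0.0 km
  SEIS_08: calculated 95.5 vs reported 123.8 → residual 28.3 km
SEIS_05, SEIS_06, SEIS_07 are mutually consistent (residuals ≈ 0); SEIS_08 is off by 28.3 km.

SEIS_08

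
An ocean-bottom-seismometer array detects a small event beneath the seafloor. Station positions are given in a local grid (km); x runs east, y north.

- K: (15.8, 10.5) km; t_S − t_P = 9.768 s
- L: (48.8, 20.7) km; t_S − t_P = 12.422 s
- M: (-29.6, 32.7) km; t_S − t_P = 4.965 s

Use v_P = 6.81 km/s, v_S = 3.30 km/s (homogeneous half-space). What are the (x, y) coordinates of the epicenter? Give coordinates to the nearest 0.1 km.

Distance from S−P lag: d = Δt · v_P v_S / (v_P − v_S) = Δt · (6.81·3.30)/(6.81−3.30) ≈ 6.4026·Δt.
So d_K = 62.54, d_L = 79.53, d_M = 31.79 km.
Circle about each station: (x − 15.8)² + (y − 10.5)² = 62.54²; (x − 48.8)² + (y − 20.7)² = 79.53²; (x + 29.6)² + (y − 32.7)² = 31.79².
Subtracting the K equation from the L and M equations removes the quadratic terms:
66.0 x + 20.4 y = 36.27
-90.8 x + 44.4 y = 4486.21
Solving the 2×2 system: x ≈ -18.8, y ≈ 62.6 km.

x ≈ -18.8 km, y ≈ 62.6 km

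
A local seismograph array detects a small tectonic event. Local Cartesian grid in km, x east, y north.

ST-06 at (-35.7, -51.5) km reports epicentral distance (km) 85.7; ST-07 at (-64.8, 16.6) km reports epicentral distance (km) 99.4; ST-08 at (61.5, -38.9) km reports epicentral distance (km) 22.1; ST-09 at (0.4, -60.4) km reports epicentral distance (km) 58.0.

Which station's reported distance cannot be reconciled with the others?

ST-07

Solve using three stations at a time. Using ST-06, ST-08, ST-09 (subtract circle equations pairwise → linear system) gives (x, y) ≈ (45.4, -23.8).
Distances from that point to each station vs reported:
  ST-06: calculated 85.7 vs reported 85.7 → residual 0.0 km
  ST-07: calculated 117.4 vs reported 99.4 → residual 18.0 km
  ST-08: calculated 22.0 vs reported 22.1 → residual 0.1 km
  ST-09: calculated 58.0 vs reported 58.0 → residual 0.0 km
ST-06, ST-08, ST-09 are mutually consistent (residuals ≈ 0); ST-07 is off by 18.0 km.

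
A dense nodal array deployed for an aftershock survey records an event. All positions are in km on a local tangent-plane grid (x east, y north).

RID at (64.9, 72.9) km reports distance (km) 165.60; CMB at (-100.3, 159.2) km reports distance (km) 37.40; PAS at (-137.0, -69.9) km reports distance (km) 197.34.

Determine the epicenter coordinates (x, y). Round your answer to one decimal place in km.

Circle about each station: (x − 64.9)² + (y − 72.9)² = 165.60²; (x + 100.3)² + (y − 159.2)² = 37.40²; (x + 137.0)² + (y + 69.9)² = 197.34².
Subtracting the RID equation from the CMB and PAS equations removes the quadratic terms:
-330.4 x + 172.6 y = 51902.91
-403.8 x − 285.6 y = 2608.87
Solving the 2×2 system: x ≈ -93.1, y ≈ 122.5 km.

(-93.1, 122.5)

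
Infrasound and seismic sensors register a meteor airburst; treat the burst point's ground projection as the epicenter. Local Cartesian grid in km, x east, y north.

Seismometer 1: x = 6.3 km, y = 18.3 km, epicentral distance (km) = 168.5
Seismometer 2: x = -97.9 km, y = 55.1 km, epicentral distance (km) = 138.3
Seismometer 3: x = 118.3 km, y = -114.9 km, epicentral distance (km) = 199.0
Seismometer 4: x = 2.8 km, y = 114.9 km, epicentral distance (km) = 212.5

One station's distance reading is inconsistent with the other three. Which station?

Seismometer 1

Solve using three stations at a time. Using Seismometer 2, Seismometer 3, Seismometer 4 (subtract circle equations pairwise → linear system) gives (x, y) ≈ (-77.8, -81.6).
Distances from that point to each station vs reported:
  Seismometer 1: calculated 130.6 vs reported 168.5 → residual 37.9 km
  Seismometer 2: calculated 138.2 vs reported 138.3 → residual 0.1 km
  Seismometer 3: calculated 198.9 vs reported 199.0 → residual 0.1 km
  Seismometer 4: calculated 212.4 vs reported 212.5 → residual 0.1 km
Seismometer 2, Seismometer 3, Seismometer 4 are mutually consistent (residuals ≈ 0); Seismometer 1 is off by 37.9 km.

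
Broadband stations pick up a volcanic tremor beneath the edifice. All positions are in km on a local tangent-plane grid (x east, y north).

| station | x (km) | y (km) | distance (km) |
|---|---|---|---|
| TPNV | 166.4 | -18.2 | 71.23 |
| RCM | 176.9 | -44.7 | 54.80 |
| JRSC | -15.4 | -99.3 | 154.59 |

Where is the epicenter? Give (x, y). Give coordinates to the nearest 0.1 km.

Circle about each station: (x − 166.4)² + (y + 18.2)² = 71.23²; (x − 176.9)² + (y + 44.7)² = 54.80²; (x + 15.4)² + (y + 99.3)² = 154.59².
Subtracting pairs of circle equations eliminates x²+y² and gives linear equations (the radical axes):
21.0 x − 53.0 y = 7342.17
-363.6 x − 162.2 y = -36746.91
Solving the 2×2 system: x ≈ 138.4, y ≈ -83.7 km.
Check against TPNV (with the unrounded x, y): √((x − 166.4)²+(y + 18.2)²) = 71.23 ≈ 71.23 km. ✓

(138.4, -83.7)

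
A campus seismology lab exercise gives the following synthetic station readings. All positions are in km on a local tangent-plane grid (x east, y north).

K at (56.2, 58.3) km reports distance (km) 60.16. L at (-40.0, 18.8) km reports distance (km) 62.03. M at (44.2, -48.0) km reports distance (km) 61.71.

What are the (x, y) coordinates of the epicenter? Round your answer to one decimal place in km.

x ≈ 21.3 km, y ≈ 9.3 km

Circle about each station: (x − 56.2)² + (y − 58.3)² = 60.16²; (x + 40.0)² + (y − 18.8)² = 62.03²; (x − 44.2)² + (y + 48.0)² = 61.71².
Subtracting the K equation from the L and M equations removes the quadratic terms:
-192.4 x − 79.0 y = -4832.39
-24.0 x − 212.6 y = -2488.59
Solving the 2×2 system: x ≈ 21.3, y ≈ 9.3 km.
Check against K (with the unrounded x, y): √((x − 56.2)²+(y − 58.3)²) = 60.16 ≈ 60.16 km. ✓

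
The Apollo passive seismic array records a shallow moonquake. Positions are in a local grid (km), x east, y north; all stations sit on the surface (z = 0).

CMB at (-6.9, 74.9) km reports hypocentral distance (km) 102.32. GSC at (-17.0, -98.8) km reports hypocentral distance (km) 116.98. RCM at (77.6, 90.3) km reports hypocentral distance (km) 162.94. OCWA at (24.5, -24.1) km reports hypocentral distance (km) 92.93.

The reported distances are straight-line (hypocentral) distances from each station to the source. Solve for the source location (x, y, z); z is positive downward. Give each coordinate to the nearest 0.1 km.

Each station gives a sphere (x−x_i)² + (y−y_i)² + z² = d_i² (stations at z=0).
Subtracting the CMB sphere from GSC and RCM: z² cancels, leaving linear equations in x and y:
-20.2 x − 347.4 y = 1177.88
169.0 x + 30.8 y = -7561.83
Solving: x ≈ -44.599, y ≈ -0.797 km (keep extra digits for the depth step; rounded: -44.6, -0.8).
Then from the CMB sphere: z² = 102.32² − (x + 6.9)² − (y − 74.9)² with x = -44.599, y = -0.797, so z ≈ 57.603 ≈ 57.6 km.

(-44.6, -0.8, 57.6)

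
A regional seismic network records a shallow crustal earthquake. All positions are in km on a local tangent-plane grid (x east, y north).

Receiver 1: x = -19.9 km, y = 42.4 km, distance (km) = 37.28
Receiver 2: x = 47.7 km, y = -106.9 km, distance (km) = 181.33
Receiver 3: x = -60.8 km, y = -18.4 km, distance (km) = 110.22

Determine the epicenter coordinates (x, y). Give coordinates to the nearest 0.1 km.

Circle about each station: (x + 19.9)² + (y − 42.4)² = 37.28²; (x − 47.7)² + (y + 106.9)² = 181.33²; (x + 60.8)² + (y + 18.4)² = 110.22².
Subtracting the Receiver 1 equation from the Receiver 2 and Receiver 3 equations removes the quadratic terms:
135.2 x − 298.6 y = -19981.64
-81.8 x − 121.6 y = -8917.22
Solving the 2×2 system: x ≈ 5.7, y ≈ 69.5 km.
Check against Receiver 1 (with the unrounded x, y): √((x + 19.9)²+(y − 42.4)²) = 37.28 ≈ 37.28 km. ✓

(5.7, 69.5)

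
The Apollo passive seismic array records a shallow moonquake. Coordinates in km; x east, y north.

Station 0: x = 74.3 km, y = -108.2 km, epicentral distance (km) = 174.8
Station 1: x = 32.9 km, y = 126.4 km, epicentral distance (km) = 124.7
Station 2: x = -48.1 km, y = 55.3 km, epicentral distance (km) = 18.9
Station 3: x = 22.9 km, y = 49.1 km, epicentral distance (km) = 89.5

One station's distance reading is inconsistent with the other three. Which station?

Station 0

Solve using three stations at a time. Using Station 1, Station 2, Station 3 (subtract circle equations pairwise → linear system) gives (x, y) ≈ (-66.6, 51.2).
Distances from that point to each station vs reported:
  Station 0: calculated 212.7 vs reported 174.8 → residual 37.9 km
  Station 1: calculated 124.7 vs reported 124.7 → residual 0.0 km
  Station 2: calculated 18.9 vs reported 18.9 → residual 0.0 km
  Station 3: calculated 89.5 vs reported 89.5 → residual 0.0 km
Station 1, Station 2, Station 3 are mutually consistent (residuals ≈ 0); Station 0 is off by 37.9 km.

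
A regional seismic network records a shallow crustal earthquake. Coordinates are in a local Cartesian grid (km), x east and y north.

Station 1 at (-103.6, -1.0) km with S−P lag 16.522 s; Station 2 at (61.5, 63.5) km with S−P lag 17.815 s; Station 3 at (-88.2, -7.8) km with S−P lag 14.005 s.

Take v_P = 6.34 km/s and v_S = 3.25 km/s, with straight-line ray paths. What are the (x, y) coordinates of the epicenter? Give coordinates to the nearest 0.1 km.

Distance from S−P lag: d = Δt · v_P v_S / (v_P − v_S) = Δt · (6.34·3.25)/(6.34−3.25) ≈ 6.6683·Δt.
So d_Station 1 = 110.17, d_Station 2 = 118.80, d_Station 3 = 93.39 km.
Circle about each station: (x + 103.6)² + (y + 1.0)² = 110.17²; (x − 61.5)² + (y − 63.5)² = 118.80²; (x + 88.2)² + (y + 7.8)² = 93.39².
Subtracting pairs of circle equations eliminates x²+y² and gives linear equations (the radical axes):
330.2 x + 129.0 y = -4895.47
30.8 x − 13.6 y = 521.86
Solving the 2×2 system: x ≈ 0.1, y ≈ -38.2 km.
Check against Station 1 (with the unrounded x, y): √((x + 103.6)²+(y + 1.0)²) = 110.15 ≈ 110.17 km. ✓

x ≈ 0.1 km, y ≈ -38.2 km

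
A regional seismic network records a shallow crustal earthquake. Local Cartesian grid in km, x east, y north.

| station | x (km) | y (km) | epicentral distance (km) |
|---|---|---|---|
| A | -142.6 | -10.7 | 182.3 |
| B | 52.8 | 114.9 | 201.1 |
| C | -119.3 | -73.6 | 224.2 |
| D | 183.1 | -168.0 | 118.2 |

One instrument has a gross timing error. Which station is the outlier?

A

Solve using three stations at a time. Using B, C, D (subtract circle equations pairwise → linear system) gives (x, y) ≈ (104.8, -79.4).
Distances from that point to each station vs reported:
  A: calculated 256.8 vs reported 182.3 → residual 74.5 km
  B: calculated 201.1 vs reported 201.1 → residual 0.0 km
  C: calculated 224.2 vs reported 224.2 → residual 0.0 km
  D: calculated 118.2 vs reported 118.2 → residual 0.0 km
B, C, D are mutually consistent (residuals ≈ 0); A is off by 74.5 km.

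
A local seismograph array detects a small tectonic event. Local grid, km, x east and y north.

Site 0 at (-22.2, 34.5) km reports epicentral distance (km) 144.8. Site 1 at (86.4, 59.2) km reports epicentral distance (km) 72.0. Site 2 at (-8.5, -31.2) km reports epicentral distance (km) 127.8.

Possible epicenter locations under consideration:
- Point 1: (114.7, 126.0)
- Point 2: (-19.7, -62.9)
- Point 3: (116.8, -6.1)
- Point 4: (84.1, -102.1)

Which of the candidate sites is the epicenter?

Point 3

For each candidate, compare |candidate − station| to the reported distance:
Point 1: residuals Site 0 19.9, Site 1 0.5, Site 2 71.9 → max 71.9 km
Point 2: residuals Site 0 47.4, Site 1 89.8, Site 2 94.2 → max 94.2 km
Point 3: residuals Site 0 0.0, Site 1 0.0, Site 2 0.0 → max 0.0 km
Point 4: residuals Site 0 28.3, Site 1 89.3, Site 2 11.2 → max 89.3 km
Only Point 3 has all residuals ≈ 0.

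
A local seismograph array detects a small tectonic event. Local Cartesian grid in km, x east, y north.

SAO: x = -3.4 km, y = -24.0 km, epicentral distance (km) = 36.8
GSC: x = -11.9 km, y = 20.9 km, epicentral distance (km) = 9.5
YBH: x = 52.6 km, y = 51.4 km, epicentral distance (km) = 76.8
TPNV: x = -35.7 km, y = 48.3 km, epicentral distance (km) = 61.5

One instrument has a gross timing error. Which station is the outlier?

Solve using three stations at a time. Using SAO, GSC, YBH (subtract circle equations pairwise → linear system) gives (x, y) ≈ (-13.0, 11.5).
Distances from that point to each station vs reported:
  SAO: calculated 36.8 vs reported 36.8 → residual 0.0 km
  GSC: calculated 9.5 vs reported 9.5 → residual 0.0 km
  YBH: calculated 76.8 vs reported 76.8 → residual 0.0 km
  TPNV: calculated 43.2 vs reported 61.5 → residual 18.3 km
SAO, GSC, YBH are mutually consistent (residuals ≈ 0); TPNV is off by 18.3 km.

TPNV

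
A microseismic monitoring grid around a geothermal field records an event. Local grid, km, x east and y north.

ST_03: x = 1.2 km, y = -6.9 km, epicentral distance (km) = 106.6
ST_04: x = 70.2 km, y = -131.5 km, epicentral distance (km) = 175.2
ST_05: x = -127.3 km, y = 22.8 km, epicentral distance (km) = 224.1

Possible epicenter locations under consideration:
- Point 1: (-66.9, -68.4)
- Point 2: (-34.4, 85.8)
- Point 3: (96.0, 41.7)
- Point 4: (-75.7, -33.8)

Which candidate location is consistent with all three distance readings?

For each candidate, compare |candidate − station| to the reported distance:
Point 1: residuals ST_03 14.8, ST_04 24.3, ST_05 114.7 → max 114.7 km
Point 2: residuals ST_03 7.3, ST_04 66.0, ST_05 111.9 → max 111.9 km
Point 3: residuals ST_03 0.1, ST_04 0.1, ST_05 0.0 → max 0.1 km
Point 4: residuals ST_03 25.1, ST_04 0.4, ST_05 147.5 → max 147.5 km
Only Point 3 has all residuals ≈ 0.

Point 3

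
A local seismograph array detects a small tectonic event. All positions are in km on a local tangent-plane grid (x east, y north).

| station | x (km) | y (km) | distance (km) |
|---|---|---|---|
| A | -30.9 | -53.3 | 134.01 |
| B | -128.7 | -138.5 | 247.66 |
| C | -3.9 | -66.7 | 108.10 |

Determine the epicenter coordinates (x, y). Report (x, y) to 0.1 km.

103.1 km east, -51.3 km north

Circle about each station: (x + 30.9)² + (y + 53.3)² = 134.01²; (x + 128.7)² + (y + 138.5)² = 247.66²; (x + 3.9)² + (y + 66.7)² = 108.10².
Subtracting the A equation from the B and C equations removes the quadratic terms:
-195.6 x − 170.4 y = -11426.56
54.0 x − 26.8 y = 6941.47
Solving the 2×2 system: x ≈ 103.1, y ≈ -51.3 km.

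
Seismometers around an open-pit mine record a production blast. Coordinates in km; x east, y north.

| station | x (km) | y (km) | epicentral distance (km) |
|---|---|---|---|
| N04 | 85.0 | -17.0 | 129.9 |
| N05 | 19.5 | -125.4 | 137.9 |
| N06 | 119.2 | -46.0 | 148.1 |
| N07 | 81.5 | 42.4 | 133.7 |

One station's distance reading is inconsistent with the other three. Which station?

N06

Solve using three stations at a time. Using N04, N05, N07 (subtract circle equations pairwise → linear system) gives (x, y) ≈ (-43.9, -3.2).
Distances from that point to each station vs reported:
  N04: calculated 129.6 vs reported 129.9 → residual 0.3 km
  N05: calculated 137.6 vs reported 137.9 → residual 0.3 km
  N06: calculated 168.6 vs reported 148.1 → residual 20.5 km
  N07: calculated 133.4 vs reported 133.7 → residual 0.3 km
N04, N05, N07 are mutually consistent (residuals ≈ 0); N06 is off by 20.5 km.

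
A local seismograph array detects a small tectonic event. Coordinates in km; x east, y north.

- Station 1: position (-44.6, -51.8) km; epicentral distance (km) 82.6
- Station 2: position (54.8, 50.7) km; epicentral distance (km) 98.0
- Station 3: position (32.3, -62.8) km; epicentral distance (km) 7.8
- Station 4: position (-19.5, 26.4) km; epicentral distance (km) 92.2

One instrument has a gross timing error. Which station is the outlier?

Station 3

Solve using three stations at a time. Using Station 1, Station 2, Station 4 (subtract circle equations pairwise → linear system) gives (x, y) ≈ (37.8, -45.9).
Distances from that point to each station vs reported:
  Station 1: calculated 82.6 vs reported 82.6 → residual 0.0 km
  Station 2: calculated 98.0 vs reported 98.0 → residual 0.0 km
  Station 3: calculated 17.8 vs reported 7.8 → residual 10.0 km
  Station 4: calculated 92.2 vs reported 92.2 → residual 0.0 km
Station 1, Station 2, Station 4 are mutually consistent (residuals ≈ 0); Station 3 is off by 10.0 km.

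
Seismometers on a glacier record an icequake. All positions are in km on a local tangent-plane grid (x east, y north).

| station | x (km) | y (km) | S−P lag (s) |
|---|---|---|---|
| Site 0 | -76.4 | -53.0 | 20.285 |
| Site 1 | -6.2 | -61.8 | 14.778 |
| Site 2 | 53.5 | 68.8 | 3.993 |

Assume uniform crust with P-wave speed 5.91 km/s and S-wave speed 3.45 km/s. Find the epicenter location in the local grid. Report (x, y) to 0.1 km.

Distance from S−P lag: d = Δt · v_P v_S / (v_P − v_S) = Δt · (5.91·3.45)/(5.91−3.45) ≈ 8.2884·Δt.
So d_Site 0 = 168.13, d_Site 1 = 122.49, d_Site 2 = 33.10 km.
Circle about each station: (x + 76.4)² + (y + 53.0)² = 168.13²; (x + 6.2)² + (y + 61.8)² = 122.49²; (x − 53.5)² + (y − 68.8)² = 33.10².
Subtracting the Site 0 equation from the Site 1 and Site 2 equations removes the quadratic terms:
140.4 x − 17.6 y = 8475.62
259.8 x + 243.6 y = 26121.82
Solving the 2×2 system: x ≈ 65.1, y ≈ 37.8 km.
Check against Site 0 (with the unrounded x, y): √((x + 76.4)²+(y + 53.0)²) = 168.13 ≈ 168.13 km. ✓

(65.1, 37.8)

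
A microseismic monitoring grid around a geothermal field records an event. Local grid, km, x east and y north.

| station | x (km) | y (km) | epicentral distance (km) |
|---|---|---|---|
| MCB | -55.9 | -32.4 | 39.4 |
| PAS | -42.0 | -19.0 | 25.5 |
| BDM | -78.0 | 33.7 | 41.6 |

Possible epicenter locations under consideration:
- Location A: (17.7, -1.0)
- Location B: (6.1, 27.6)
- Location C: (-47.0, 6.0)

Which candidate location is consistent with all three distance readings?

For each candidate, compare |candidate − station| to the reported distance:
Location A: residuals MCB 40.6, PAS 36.9, BDM 60.2 → max 60.2 km
Location B: residuals MCB 46.9, PAS 41.5, BDM 42.7 → max 46.9 km
Location C: residuals MCB 0.0, PAS 0.0, BDM 0.0 → max 0.0 km
Only Location C has all residuals ≈ 0.

Location C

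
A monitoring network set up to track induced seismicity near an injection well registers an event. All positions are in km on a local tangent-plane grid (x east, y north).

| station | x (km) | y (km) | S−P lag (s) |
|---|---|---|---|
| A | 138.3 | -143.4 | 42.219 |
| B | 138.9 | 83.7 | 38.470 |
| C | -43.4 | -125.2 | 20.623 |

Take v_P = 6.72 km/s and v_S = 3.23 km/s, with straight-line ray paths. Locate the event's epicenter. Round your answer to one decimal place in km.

Distance from S−P lag: d = Δt · v_P v_S / (v_P − v_S) = Δt · (6.72·3.23)/(6.72−3.23) ≈ 6.2194·Δt.
So d_A = 262.58, d_B = 239.26, d_C = 128.26 km.
Circle about each station: (x − 138.3)² + (y + 143.4)² = 262.58²; (x − 138.9)² + (y − 83.7)² = 239.26²; (x + 43.4)² + (y + 125.2)² = 128.26².
Subtracting the A equation from the B and C equations removes the quadratic terms:
1.2 x + 454.2 y = -1688.64
-363.4 x + 36.4 y = 30365.78
Solving the 2×2 system: x ≈ -83.9, y ≈ -3.5 km.

-83.9 km east, -3.5 km north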